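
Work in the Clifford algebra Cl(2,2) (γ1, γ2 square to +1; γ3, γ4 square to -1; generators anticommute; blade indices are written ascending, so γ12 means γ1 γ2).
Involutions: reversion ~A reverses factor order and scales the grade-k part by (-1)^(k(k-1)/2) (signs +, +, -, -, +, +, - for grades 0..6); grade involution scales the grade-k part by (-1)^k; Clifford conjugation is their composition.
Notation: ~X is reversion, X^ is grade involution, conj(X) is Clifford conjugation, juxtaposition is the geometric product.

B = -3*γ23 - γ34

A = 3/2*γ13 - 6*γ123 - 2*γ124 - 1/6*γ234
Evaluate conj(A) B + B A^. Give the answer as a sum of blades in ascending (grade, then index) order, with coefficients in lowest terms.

first term: 18*γ1 - 1/6*γ2 + 1/2*γ4 + 9/2*γ12 - 3/2*γ14 + 2*γ123 - 6*γ124 + 6*γ134
second term: -18*γ1 + 1/6*γ2 - 1/2*γ4 + 9/2*γ12 - 3/2*γ14 + 2*γ123 - 6*γ124 + 6*γ134
Answer: 9*γ12 - 3*γ14 + 4*γ123 - 12*γ124 + 12*γ134


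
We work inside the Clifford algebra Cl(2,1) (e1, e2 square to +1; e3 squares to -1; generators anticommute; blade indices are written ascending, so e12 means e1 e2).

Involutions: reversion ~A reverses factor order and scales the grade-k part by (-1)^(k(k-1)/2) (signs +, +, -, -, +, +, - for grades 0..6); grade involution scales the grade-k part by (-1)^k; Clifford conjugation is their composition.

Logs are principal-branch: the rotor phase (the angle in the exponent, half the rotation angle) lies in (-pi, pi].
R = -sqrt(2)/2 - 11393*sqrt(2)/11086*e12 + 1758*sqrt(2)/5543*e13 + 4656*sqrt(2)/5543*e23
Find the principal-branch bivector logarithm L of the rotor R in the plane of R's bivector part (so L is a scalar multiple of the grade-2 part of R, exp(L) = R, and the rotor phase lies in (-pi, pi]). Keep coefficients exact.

The scalar part of R is -sqrt(2)/2, which pins the rotor phase on the principal branch; dividing the bivector part by the sine of that phase recovers the unit plane, and L is the phase times that plane.
Concretely: cos(phase) = -sqrt(2)/2 gives phase = ±3*pi/4, and since phase/sin(phase) is even the sign is immaterial: L = (phase/sin(phase)) * <R>_2 = (3*sqrt(2)*pi/4) * <R>_2.
Answer: -34179*pi/22172*e12 + 2637*pi/5543*e13 + 6984*pi/5543*e23


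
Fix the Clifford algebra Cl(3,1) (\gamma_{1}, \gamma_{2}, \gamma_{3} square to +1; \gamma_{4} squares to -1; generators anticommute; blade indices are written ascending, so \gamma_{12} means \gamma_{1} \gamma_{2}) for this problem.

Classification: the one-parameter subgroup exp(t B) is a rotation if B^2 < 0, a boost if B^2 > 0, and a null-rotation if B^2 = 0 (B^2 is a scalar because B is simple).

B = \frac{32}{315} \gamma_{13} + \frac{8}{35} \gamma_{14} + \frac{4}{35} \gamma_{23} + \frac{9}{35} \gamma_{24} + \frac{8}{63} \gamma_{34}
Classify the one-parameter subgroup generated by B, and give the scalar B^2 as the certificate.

B^2 term by term: the squares give (\frac{32}{315})^2*(\gamma_{13})^2 + (\frac{8}{35})^2*(\gamma_{14})^2 + (\frac{4}{35})^2*(\gamma_{23})^2 + (\frac{9}{35})^2*(\gamma_{24})^2 + (\frac{8}{63})^2*(\gamma_{34})^2 = \frac{1024}{99225}*(-1) + \frac{64}{1225}*(+1) + \frac{16}{1225}*(-1) + \frac{81}{1225}*(+1) + \frac{64}{3969}*(+1) = \frac{1}{9} (each basis 2-blade squares to minus the product of its generators' squares); cross terms between blades sharing an index anticommute and cancel; the commuting (index-disjoint) pairs give grade-4 terms 2*c*c'*(blade product), which cancel blade by blade — \gamma_{1234}: -\frac{64}{1225} + \frac{64}{1225} = 0 — confirming B is simple. So B^2 = \frac{1}{9}.
Answer: boost, certificate B^2 = \frac{1}{9}. Because \frac{1}{9} is invariant under every versor sandwich, the classification follows from its sign alone.


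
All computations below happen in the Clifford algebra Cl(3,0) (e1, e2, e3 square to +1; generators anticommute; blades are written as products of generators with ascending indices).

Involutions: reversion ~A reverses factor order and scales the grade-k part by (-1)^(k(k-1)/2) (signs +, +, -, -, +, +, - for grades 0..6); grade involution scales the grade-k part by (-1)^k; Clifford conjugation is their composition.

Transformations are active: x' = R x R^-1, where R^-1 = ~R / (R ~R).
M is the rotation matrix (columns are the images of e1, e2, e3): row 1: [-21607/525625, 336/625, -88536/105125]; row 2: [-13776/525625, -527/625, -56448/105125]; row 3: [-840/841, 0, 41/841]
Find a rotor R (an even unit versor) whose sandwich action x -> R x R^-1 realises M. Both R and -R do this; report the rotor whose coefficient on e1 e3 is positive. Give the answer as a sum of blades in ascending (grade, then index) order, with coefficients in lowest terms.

Method: write R = a + b12*e1 e2 + b13*e1 e3 + b23*e2 e3 with a^2 + b12^2 + b13^2 + b23^2 = 1 (so R^-1 = ~R). Expanding the columns R e_j ~R gives tr M = 4a^2 - 1 and, from the antisymmetric part, M21 - M12 = -4a*b12, M13 - M31 = 4a*b13, M32 - M23 = -4a*b23.
Here tr M = -439189/525625, so a^2 = (1 + tr M)/4 = 21609/525625 and a = ±147/725. Taking a = 147/725: M21 - M12 = -296352/525625, M13 - M31 = 16464/105125, M32 - M23 = 56448/105125, giving b12 = 504/725, b13 = 28/145, b23 = -96/145, i.e. R = 147/725 + 504/725*e1 e2 + 28/145*e1 e3 - 96/145*e2 e3.
Its e1 e3 coefficient is already positive.
Answer: 147/725 + 504/725*e1 e2 + 28/145*e1 e3 - 96/145*e2 e3. Recall the cover is two-to-one: with M of trace -439189/525625, both preimages act alike, and the stated e1 e3 sign chooses the sheet.


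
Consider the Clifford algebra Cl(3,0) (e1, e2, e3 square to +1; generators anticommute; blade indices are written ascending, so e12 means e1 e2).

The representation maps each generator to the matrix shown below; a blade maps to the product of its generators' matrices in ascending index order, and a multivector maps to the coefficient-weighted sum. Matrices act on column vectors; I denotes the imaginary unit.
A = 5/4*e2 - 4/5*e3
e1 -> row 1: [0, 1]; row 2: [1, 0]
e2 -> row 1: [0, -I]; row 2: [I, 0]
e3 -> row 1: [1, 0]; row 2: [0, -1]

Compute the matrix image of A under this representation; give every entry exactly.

M = (5/4)*rho(e2) + (-4/5)*rho(e3), summed entrywise:
Answer: row 1: [-4/5, -5*I/4]; row 2: [5*I/4, 4/5]


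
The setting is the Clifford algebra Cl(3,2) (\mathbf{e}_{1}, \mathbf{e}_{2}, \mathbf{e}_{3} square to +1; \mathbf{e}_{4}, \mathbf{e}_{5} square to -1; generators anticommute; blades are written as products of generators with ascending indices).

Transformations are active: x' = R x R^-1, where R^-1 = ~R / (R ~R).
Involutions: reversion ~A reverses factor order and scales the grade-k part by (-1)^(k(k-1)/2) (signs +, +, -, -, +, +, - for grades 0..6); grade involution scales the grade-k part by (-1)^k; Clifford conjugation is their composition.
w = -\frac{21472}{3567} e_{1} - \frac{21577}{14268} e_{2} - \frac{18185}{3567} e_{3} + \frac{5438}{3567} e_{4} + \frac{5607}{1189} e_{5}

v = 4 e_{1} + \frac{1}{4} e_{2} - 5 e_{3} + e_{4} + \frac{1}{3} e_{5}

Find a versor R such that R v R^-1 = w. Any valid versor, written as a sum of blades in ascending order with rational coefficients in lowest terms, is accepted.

Reasoning: v^2 = w^2 = \frac{5753}{144} since conjugation preserves the quadratic form; R = v + w = -\frac{7204}{3567} e_{1} - \frac{9005}{7134} e_{2} - \frac{36020}{3567} e_{3} + \frac{9005}{3567} e_{4} + \frac{18010}{3567} e_{5} is then valid when invertible, keeping its own part and reversing (v - w)/2.
Answer: -\frac{7204}{3567} e_{1} - \frac{9005}{7134} e_{2} - \frac{36020}{3567} e_{3} + \frac{9005}{3567} e_{4} + \frac{18010}{3567} e_{5}


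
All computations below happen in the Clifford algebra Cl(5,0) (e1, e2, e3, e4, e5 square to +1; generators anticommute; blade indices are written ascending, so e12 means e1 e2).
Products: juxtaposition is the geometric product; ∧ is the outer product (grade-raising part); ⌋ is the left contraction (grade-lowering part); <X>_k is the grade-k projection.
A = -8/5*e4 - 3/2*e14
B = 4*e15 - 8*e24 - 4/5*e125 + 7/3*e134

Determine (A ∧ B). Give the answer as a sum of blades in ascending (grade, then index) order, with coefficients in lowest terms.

step 1: 32/5*e145 + 32/25*e1245
Answer: 32/5*e145 + 32/25*e1245


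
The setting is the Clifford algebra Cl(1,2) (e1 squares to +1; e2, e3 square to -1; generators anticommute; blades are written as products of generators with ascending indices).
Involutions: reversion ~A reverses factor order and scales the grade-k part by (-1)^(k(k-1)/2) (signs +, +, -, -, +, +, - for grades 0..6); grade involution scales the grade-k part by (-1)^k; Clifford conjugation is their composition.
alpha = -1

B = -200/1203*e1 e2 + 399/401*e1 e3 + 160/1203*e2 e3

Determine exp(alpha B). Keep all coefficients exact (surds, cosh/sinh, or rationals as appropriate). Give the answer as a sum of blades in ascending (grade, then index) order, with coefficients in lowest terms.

B^2 term by term: the squares give (-200/1203)^2*(e1 e2)^2 + (399/401)^2*(e1 e3)^2 + (160/1203)^2*(e2 e3)^2 = 40000/1447209*(+1) + 159201/160801*(+1) + 25600/1447209*(-1) = 1 (each basis 2-blade squares to minus the product of its generators' squares); cross terms between blades sharing an index anticommute and cancel. So B^2 = 1.
B^2 = 1 — B^2 > 0, so the exponential closes hyperbolically: l = 1, alpha*l = -1, so exp(alpha B) = cosh(-1) + (sinh(-1)/1)*B = cosh(1) + (-sinh(1))*B.
Answer: cosh(1) + 200*sinh(1)/1203*e1 e2 - 399*sinh(1)/401*e1 e3 - 160*sinh(1)/1203*e2 e3


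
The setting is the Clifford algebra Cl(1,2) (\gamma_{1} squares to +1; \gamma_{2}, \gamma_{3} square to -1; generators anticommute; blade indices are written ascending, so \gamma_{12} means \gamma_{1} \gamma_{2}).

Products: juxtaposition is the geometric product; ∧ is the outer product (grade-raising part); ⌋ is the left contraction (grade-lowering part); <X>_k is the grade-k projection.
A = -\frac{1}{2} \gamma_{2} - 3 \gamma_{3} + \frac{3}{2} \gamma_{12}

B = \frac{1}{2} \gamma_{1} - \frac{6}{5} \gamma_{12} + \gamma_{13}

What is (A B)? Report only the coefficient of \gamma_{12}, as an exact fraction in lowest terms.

step 1: -\frac{9}{5} - \frac{12}{5} \gamma_{1} - \frac{3}{4} \gamma_{2} + \frac{1}{4} \gamma_{12} + \frac{3}{2} \gamma_{13} - \frac{3}{2} \gamma_{23} + \frac{41}{10} \gamma_{123}
Answer: \frac{1}{4}


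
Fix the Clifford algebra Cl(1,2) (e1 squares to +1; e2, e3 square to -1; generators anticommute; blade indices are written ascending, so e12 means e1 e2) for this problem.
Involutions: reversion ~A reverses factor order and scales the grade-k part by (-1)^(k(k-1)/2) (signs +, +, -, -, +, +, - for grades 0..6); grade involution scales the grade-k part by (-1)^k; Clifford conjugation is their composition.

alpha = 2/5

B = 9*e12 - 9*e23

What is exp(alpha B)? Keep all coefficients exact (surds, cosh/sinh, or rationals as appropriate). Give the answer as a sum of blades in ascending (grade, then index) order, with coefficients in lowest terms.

B^2 term by term: the squares give (9)^2*(e12)^2 + (-9)^2*(e23)^2 = 81*(+1) + 81*(-1) = 0 (each basis 2-blade squares to minus the product of its generators' squares); cross terms between blades sharing an index anticommute and cancel. So B^2 = 0.
B^2 = 0, so the series truncates immediately: exp(alpha B) = 1 + alpha B (parabolic case).
Answer: 1 + 18/5*e12 - 18/5*e23


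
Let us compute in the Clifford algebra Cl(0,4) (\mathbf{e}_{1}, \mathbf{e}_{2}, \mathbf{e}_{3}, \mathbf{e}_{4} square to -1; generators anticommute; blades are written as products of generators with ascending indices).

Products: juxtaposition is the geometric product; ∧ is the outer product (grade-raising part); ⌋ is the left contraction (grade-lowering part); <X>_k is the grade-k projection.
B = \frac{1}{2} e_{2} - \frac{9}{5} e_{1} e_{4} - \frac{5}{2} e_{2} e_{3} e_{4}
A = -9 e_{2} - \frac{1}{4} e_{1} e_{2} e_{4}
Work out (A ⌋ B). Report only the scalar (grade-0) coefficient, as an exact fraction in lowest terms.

step 1: \frac{9}{2} - \frac{45}{2} e_{3} e_{4}
Answer: \frac{9}{2}


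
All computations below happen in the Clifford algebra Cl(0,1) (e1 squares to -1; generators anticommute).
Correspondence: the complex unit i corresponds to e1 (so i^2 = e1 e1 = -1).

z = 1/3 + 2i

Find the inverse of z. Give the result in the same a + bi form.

In blades: z = 1/3 + 2*e1.
With qbar = 1/3 - 2*e1 (scalar fixed, mapped units negated), z qbar = 37/9 (the sum of squared coefficients), so z^-1 = qbar / (37/9) = 3/37 - 18/37*e1; translating back:
Answer: 3/37 - 18/37*i


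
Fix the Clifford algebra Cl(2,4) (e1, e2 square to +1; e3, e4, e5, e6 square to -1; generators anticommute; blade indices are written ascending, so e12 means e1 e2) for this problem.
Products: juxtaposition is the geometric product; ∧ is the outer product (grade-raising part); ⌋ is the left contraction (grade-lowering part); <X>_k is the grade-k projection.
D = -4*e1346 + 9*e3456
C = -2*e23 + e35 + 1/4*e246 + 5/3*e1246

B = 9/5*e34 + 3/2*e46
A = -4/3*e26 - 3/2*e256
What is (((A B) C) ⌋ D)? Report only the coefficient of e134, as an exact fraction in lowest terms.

step 1: -2*e24 + 9/4*e245 - 12/5*e2346 - 27/10*e23456
step 2: -3/5*e3 - 1/2*e6 - 4*e13 - 10/3*e16 + 4*e34 - 27/40*e35 + 24/5*e46 + 9/16*e56 + 9/2*e135 - 15/4*e156 - 9/4*e234 - 27/10*e246 - 9/2*e345 + 27/5*e456 + 2*e2345 - 12/5*e2456
step 3: -243/5*e3 - 81/2*e6 + 96/5*e13 + 16*e16 + 397/48*e34 + 216/5*e35 + 397/40*e46 - 36*e56 + 2*e134 + 12/5*e146 - 9/2*e345 + 27/5*e456
Answer: 2


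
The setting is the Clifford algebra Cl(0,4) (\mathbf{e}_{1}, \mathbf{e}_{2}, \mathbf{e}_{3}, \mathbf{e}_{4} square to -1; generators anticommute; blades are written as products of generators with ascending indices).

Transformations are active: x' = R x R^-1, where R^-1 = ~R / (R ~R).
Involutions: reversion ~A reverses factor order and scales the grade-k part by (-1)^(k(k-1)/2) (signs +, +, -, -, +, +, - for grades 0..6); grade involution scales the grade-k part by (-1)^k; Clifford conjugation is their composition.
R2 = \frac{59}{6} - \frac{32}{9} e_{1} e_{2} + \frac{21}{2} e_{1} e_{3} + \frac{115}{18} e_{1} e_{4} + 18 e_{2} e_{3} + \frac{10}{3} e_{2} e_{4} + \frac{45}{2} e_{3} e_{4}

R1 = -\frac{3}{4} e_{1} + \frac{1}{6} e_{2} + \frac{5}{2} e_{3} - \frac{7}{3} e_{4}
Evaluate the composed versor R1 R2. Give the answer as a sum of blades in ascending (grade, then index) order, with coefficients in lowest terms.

Distribute over the terms of R1 (each basis-blade product reordered to ascending indices, repeated generators contracted through their squares):
(-\frac{3}{4} e_{1}) R2 = -\frac{59}{8} e_{1} - \frac{8}{3} e_{2} + \frac{63}{8} e_{3} + \frac{115}{24} e_{4} - \frac{27}{2} e_{1} e_{2} e_{3} - \frac{5}{2} e_{1} e_{2} e_{4} - \frac{135}{8} e_{1} e_{3} e_{4}
(\frac{1}{6} e_{2}) R2 = -\frac{16}{27} e_{1} + \frac{59}{36} e_{2} - 3 e_{3} - \frac{5}{9} e_{4} - \frac{7}{4} e_{1} e_{2} e_{3} - \frac{115}{108} e_{1} e_{2} e_{4} + \frac{15}{4} e_{2} e_{3} e_{4}
(\frac{5}{2} e_{3}) R2 = \frac{105}{4} e_{1} + 45 e_{2} + \frac{295}{12} e_{3} - \frac{225}{4} e_{4} - \frac{80}{9} e_{1} e_{2} e_{3} - \frac{575}{36} e_{1} e_{3} e_{4} - \frac{25}{3} e_{2} e_{3} e_{4}
(-\frac{7}{3} e_{4}) R2 = -\frac{805}{54} e_{1} - \frac{70}{9} e_{2} - \frac{105}{2} e_{3} - \frac{413}{18} e_{4} + \frac{224}{27} e_{1} e_{2} e_{4} - \frac{49}{2} e_{1} e_{3} e_{4} - 42 e_{2} e_{3} e_{4}
Summing the partial products and collecting blades:
Answer: \frac{27}{8} e_{1} + \frac{1303}{36} e_{2} - \frac{553}{24} e_{3} - \frac{1799}{24} e_{4} - \frac{869}{36} e_{1} e_{2} e_{3} + \frac{511}{108} e_{1} e_{2} e_{4} - \frac{4129}{72} e_{1} e_{3} e_{4} - \frac{559}{12} e_{2} e_{3} e_{4}


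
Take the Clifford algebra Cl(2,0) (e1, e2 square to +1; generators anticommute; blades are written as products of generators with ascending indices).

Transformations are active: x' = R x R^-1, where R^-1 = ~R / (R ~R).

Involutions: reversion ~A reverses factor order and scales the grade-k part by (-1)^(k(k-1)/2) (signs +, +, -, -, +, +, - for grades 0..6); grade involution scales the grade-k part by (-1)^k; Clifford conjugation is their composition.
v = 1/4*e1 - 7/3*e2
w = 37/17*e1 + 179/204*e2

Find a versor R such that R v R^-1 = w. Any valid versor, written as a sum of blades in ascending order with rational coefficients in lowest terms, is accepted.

Equal squares first: v^2 = w^2 = 793/144. Then v + w = 165/68*e1 - 99/68*e2 is a versor taking v to w, provided it is invertible.
Answer: 165/68*e1 - 99/68*e2


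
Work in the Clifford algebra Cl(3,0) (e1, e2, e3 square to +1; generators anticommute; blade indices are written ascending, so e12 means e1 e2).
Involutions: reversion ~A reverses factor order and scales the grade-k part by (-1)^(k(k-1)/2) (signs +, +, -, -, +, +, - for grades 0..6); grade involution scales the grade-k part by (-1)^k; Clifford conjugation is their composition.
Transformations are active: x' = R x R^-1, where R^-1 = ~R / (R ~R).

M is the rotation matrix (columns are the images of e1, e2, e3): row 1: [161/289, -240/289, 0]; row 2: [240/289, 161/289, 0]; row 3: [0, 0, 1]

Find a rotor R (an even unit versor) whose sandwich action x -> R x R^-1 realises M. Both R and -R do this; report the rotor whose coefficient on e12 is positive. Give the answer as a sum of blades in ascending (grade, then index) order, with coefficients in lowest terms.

Method: write R = a + b12*e12 + b13*e13 + b23*e23 with a^2 + b12^2 + b13^2 + b23^2 = 1 (so R^-1 = ~R). Expanding the columns R e_j ~R gives tr M = 4a^2 - 1 and, from the antisymmetric part, M21 - M12 = -4a*b12, M13 - M31 = 4a*b13, M32 - M23 = -4a*b23.
Here tr M = 611/289, so a^2 = (1 + tr M)/4 = 225/289 and a = ±15/17. Taking a = 15/17: M21 - M12 = 480/289, M13 - M31 = 0, M32 - M23 = 0, giving b12 = -8/17, b13 = 0, b23 = 0, i.e. R = 15/17 - 8/17*e12.
Its e12 coefficient is negative, so report the other preimage -R.
Answer: -15/17 + 8/17*e12. Recall the cover is two-to-one: with M of trace 611/289, both preimages act alike, and the stated e12 sign chooses the sheet.


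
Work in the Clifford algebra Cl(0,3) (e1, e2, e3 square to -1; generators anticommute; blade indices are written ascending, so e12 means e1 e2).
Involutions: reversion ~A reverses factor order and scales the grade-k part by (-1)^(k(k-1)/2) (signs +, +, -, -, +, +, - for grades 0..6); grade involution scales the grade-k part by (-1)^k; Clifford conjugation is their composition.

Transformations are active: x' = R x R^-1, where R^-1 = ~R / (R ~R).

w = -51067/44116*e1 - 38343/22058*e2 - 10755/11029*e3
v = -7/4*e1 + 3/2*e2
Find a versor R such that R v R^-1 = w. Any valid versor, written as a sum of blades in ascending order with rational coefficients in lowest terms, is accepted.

Sketch: the shared square -85/16 makes R = v + w = -64135/22058*e1 - 2628/11029*e2 - 10755/11029*e3 the natural versor; its sandwich fixes that direction, negates (v - w)/2, and sends v to w.
Answer: -64135/22058*e1 - 2628/11029*e2 - 10755/11029*e3


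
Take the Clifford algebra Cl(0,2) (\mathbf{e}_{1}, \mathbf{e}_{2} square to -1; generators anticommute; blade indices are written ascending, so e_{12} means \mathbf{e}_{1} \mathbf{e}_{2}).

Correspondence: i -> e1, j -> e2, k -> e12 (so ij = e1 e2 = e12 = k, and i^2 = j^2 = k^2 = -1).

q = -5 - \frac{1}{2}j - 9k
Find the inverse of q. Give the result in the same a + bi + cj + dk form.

In blades: q = -5 - \frac{1}{2} e_{2} - 9 e_{12}.
With qbar = -5 + \frac{1}{2} e_{2} + 9 e_{12} (scalar fixed, mapped units negated), q qbar = \frac{425}{4} (the sum of squared coefficients), so q^-1 = qbar / (\frac{425}{4}) = -\frac{4}{85} + \frac{2}{425} e_{2} + \frac{36}{425} e_{12}; translating back:
Answer: -\frac{4}{85} + \frac{2}{425}j + \frac{36}{425}k


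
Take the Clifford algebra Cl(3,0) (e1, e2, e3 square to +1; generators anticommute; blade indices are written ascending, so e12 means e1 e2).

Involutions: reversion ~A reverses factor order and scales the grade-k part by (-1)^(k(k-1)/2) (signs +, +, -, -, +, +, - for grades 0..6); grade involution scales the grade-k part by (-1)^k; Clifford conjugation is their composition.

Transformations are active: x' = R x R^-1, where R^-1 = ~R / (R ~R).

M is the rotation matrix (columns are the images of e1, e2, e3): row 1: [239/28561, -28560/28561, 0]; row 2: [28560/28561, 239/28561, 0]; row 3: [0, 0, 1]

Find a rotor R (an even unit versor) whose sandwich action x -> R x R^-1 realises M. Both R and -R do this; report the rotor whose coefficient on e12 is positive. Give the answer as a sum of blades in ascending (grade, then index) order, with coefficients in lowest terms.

Method: write R = a + b12*e12 + b13*e13 + b23*e23 with a^2 + b12^2 + b13^2 + b23^2 = 1 (so R^-1 = ~R). Expanding the columns R e_j ~R gives tr M = 4a^2 - 1 and, from the antisymmetric part, M21 - M12 = -4a*b12, M13 - M31 = 4a*b13, M32 - M23 = -4a*b23.
Here tr M = 29039/28561, so a^2 = (1 + tr M)/4 = 14400/28561 and a = ±120/169. Taking a = 120/169: M21 - M12 = 57120/28561, M13 - M31 = 0, M32 - M23 = 0, giving b12 = -119/169, b13 = 0, b23 = 0, i.e. R = 120/169 - 119/169*e12.
Its e12 coefficient is negative, so report the other preimage -R.
Answer: -120/169 + 119/169*e12. Sheet selection: the two-to-one cover makes ±R indistinguishable at the matrix level (trace 29039/28561), so uniqueness comes from the required sign on e12.


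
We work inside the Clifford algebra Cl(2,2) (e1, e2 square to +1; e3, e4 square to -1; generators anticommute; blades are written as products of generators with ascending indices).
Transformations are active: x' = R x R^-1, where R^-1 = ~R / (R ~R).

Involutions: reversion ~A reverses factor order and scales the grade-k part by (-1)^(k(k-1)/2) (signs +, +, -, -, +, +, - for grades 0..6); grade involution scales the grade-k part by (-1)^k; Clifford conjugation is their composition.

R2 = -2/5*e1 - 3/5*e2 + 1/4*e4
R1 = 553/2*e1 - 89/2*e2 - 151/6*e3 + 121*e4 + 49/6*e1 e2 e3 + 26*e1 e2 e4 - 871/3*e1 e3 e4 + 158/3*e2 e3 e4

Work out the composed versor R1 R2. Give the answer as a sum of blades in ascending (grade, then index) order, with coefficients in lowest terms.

Distribute over the terms of R2 (each basis-blade product reordered to ascending indices, repeated generators contracted through their squares):
R1 (-2/5*e1) = -553/5 - 89/5*e1 e2 - 151/15*e1 e3 + 242/5*e1 e4 - 49/15*e2 e3 - 52/5*e2 e4 + 1742/15*e3 e4 + 316/15*e1 e2 e3 e4
R1 (-3/5*e2) = 267/10 - 1659/10*e1 e2 + 49/10*e1 e3 + 78/5*e1 e4 - 151/10*e2 e3 + 363/5*e2 e4 - 158/5*e3 e4 + 871/5*e1 e2 e3 e4
R1 (1/4*e4) = -121/4 - 13/2*e1 e2 + 871/12*e1 e3 + 553/8*e1 e4 - 79/6*e2 e3 - 89/8*e2 e4 - 151/24*e3 e4 + 49/24*e1 e2 e3 e4
Summing the partial products and collecting blades:
Answer: -2283/20 - 951/5*e1 e2 + 809/12*e1 e3 + 1065/8*e1 e4 - 473/15*e2 e3 + 2043/40*e2 e4 + 9389/120*e3 e4 + 23677/120*e1 e2 e3 e4


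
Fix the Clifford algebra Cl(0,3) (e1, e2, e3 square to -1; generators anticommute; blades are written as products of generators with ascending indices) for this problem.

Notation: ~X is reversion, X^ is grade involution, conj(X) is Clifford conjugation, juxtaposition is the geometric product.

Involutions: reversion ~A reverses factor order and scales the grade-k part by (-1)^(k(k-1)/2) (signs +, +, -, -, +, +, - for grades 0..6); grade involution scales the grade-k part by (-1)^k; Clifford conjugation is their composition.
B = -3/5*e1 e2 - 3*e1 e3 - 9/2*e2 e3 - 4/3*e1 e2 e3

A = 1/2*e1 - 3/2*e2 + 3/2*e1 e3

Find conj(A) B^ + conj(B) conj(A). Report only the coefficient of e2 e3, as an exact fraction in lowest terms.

first term: -9/2 - 9/10*e1 - 23/10*e2 + 21/4*e3 + 27/4*e1 e2 + 2*e1 e3 - 7/30*e2 e3 + 27/4*e1 e2 e3
second term: 9/2 - 9/10*e1 + 17/10*e2 + 21/4*e3 + 27/4*e1 e2 - 2*e1 e3 - 47/30*e2 e3 - 27/4*e1 e2 e3
Answer: -9/5


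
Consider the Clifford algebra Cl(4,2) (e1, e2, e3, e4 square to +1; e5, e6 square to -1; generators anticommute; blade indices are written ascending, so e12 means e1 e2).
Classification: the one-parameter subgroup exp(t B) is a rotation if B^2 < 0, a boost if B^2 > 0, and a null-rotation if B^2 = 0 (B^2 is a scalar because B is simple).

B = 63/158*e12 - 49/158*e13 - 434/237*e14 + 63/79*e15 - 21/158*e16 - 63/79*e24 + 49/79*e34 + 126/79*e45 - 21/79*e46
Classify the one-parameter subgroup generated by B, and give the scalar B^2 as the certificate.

B^2 term by term: the squares give (63/158)^2*(e12)^2 + (-49/158)^2*(e13)^2 + (-434/237)^2*(e14)^2 + (63/79)^2*(e15)^2 + (-21/158)^2*(e16)^2 + (-63/79)^2*(e24)^2 + (49/79)^2*(e34)^2 + (126/79)^2*(e45)^2 + (-21/79)^2*(e46)^2 = 3969/24964*(-1) + 2401/24964*(-1) + 188356/56169*(-1) + 3969/6241*(+1) + 441/24964*(+1) + 3969/6241*(-1) + 2401/6241*(-1) + 15876/6241*(+1) + 441/6241*(+1) = -49/36 (each basis 2-blade squares to minus the product of its generators' squares); cross terms between blades sharing an index anticommute and cancel; the commuting (index-disjoint) pairs give grade-4 terms 2*c*c'*(blade product), which cancel blade by blade — e1234: 3087/6241 - 3087/6241 = 0; e1245: 7938/6241 - 7938/6241 = 0; e1246: -1323/6241 + 1323/6241 = 0; e1345: -6174/6241 + 6174/6241 = 0; e1346: 1029/6241 - 1029/6241 = 0; e1456: 2646/6241 - 2646/6241 = 0 — confirming B is simple. So B^2 = -49/36.
Answer: rotation, certificate B^2 = -49/36. Why this suffices: the scalar -49/36 survives any versor conjugation, so its sign alone determines the class however B is presented.


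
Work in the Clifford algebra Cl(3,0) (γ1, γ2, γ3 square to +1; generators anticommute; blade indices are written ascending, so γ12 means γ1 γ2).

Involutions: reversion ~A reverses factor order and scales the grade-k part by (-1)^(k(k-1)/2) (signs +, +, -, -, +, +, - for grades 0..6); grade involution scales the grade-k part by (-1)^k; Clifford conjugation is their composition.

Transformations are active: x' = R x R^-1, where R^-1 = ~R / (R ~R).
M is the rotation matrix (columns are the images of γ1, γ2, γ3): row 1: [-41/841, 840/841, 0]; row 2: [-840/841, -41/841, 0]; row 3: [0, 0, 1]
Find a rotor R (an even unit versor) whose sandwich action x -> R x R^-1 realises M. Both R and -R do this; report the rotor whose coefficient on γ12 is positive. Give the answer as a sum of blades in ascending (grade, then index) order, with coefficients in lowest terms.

Method: write R = a + b12*γ12 + b13*γ13 + b23*γ23 with a^2 + b12^2 + b13^2 + b23^2 = 1 (so R^-1 = ~R). Expanding the columns R e_j ~R gives tr M = 4a^2 - 1 and, from the antisymmetric part, M21 - M12 = -4a*b12, M13 - M31 = 4a*b13, M32 - M23 = -4a*b23.
Here tr M = 759/841, so a^2 = (1 + tr M)/4 = 400/841 and a = ±20/29. Taking a = 20/29: M21 - M12 = -1680/841, M13 - M31 = 0, M32 - M23 = 0, giving b12 = 21/29, b13 = 0, b23 = 0, i.e. R = 20/29 + 21/29*γ12.
Its γ12 coefficient is already positive.
Answer: 20/29 + 21/29*γ12. Why the constraint matters: R and -R act identically through the sandwich — M has trace 759/841 either way — so only the sign condition on γ12 picks one of the two preimages.


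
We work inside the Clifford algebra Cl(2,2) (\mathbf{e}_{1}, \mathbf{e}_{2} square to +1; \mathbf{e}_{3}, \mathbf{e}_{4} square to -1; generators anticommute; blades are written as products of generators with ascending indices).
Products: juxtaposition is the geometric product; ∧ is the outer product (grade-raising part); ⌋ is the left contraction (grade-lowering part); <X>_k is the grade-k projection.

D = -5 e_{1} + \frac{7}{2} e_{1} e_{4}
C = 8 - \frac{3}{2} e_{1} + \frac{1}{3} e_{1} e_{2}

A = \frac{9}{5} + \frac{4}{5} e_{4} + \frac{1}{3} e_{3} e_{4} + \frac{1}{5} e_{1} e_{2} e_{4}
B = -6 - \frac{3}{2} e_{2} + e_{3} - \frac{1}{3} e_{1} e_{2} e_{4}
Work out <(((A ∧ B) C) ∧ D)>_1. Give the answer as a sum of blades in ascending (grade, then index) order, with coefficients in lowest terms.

step 1: -\frac{54}{5} - \frac{27}{10} e_{2} + \frac{9}{5} e_{3} - \frac{24}{5} e_{4} + \frac{6}{5} e_{2} e_{4} - \frac{14}{5} e_{3} e_{4} - \frac{9}{5} e_{1} e_{2} e_{4} - \frac{1}{2} e_{2} e_{3} e_{4} - \frac{1}{5} e_{1} e_{2} e_{3} e_{4}
step 2: -\frac{432}{5} + \frac{171}{10} e_{1} - \frac{108}{5} e_{2} + \frac{72}{5} e_{3} - \frac{189}{5} e_{4} - \frac{153}{20} e_{1} e_{2} + \frac{27}{10} e_{1} e_{3} - \frac{38}{5} e_{1} e_{4} + \frac{123}{10} e_{2} e_{4} - \frac{67}{3} e_{3} e_{4} + \frac{3}{5} e_{1} e_{2} e_{3} - \frac{89}{5} e_{1} e_{2} e_{4} + \frac{131}{30} e_{1} e_{3} e_{4} - \frac{43}{10} e_{2} e_{3} e_{4} - \frac{197}{60} e_{1} e_{2} e_{3} e_{4}
step 3: 432 e_{1} - 108 e_{1} e_{2} + 72 e_{1} e_{3} - \frac{2457}{5} e_{1} e_{4} + \frac{141}{10} e_{1} e_{2} e_{4} + \frac{919}{15} e_{1} e_{3} e_{4} - \frac{43}{2} e_{1} e_{2} e_{3} e_{4}
step 4: 432 e_{1}
Answer: 432 e_{1}


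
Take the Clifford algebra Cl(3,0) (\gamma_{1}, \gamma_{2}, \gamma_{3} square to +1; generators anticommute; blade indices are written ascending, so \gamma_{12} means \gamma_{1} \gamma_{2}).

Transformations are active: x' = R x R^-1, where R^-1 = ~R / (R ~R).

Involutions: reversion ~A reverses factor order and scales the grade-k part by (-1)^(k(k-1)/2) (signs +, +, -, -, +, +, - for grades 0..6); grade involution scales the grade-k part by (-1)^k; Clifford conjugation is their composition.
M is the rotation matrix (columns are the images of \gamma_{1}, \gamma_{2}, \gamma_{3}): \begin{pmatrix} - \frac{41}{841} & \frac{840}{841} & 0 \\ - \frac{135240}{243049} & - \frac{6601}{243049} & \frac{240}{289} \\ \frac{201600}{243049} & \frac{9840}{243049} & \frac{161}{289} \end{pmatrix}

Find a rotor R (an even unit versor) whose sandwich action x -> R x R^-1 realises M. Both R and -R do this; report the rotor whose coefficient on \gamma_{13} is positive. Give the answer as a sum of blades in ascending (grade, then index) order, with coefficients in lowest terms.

Method: write R = a + b12*\gamma_{12} + b13*\gamma_{13} + b23*\gamma_{23} with a^2 + b12^2 + b13^2 + b23^2 = 1 (so R^-1 = ~R). Expanding the columns R e_j ~R gives tr M = 4a^2 - 1 and, from the antisymmetric part, M21 - M12 = -4a*b12, M13 - M31 = 4a*b13, M32 - M23 = -4a*b23.
Here tr M = \frac{116951}{243049}, so a^2 = (1 + tr M)/4 = \frac{90000}{243049} and a = ±\frac{300}{493}. Taking a = \frac{300}{493}: M21 - M12 = -\frac{378000}{243049}, M13 - M31 = -\frac{201600}{243049}, M32 - M23 = -\frac{192000}{243049}, giving b12 = \frac{315}{493}, b13 = -\frac{168}{493}, b23 = \frac{160}{493}, i.e. R = \frac{300}{493} + \frac{315}{493} \gamma_{12} - \frac{168}{493} \gamma_{13} + \frac{160}{493} \gamma_{23}.
Its \gamma_{13} coefficient is negative, so report the other preimage -R.
Answer: -\frac{300}{493} - \frac{315}{493} \gamma_{12} + \frac{168}{493} \gamma_{13} - \frac{160}{493} \gamma_{23}. Recall the cover is two-to-one: with M of trace \frac{116951}{243049}, both preimages act alike, and the stated \gamma_{13} sign chooses the sheet.


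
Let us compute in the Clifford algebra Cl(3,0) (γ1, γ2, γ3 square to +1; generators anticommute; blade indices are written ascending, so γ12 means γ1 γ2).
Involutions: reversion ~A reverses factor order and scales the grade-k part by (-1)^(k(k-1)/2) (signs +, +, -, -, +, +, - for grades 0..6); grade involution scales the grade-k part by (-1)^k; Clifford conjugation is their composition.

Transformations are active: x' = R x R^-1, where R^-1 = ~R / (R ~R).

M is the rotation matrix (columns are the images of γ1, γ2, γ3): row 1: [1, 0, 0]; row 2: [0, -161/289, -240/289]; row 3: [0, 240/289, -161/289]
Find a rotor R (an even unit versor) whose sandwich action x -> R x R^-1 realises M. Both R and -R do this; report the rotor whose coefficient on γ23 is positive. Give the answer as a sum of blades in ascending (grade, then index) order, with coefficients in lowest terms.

Method: write R = a + b12*γ12 + b13*γ13 + b23*γ23 with a^2 + b12^2 + b13^2 + b23^2 = 1 (so R^-1 = ~R). Expanding the columns R e_j ~R gives tr M = 4a^2 - 1 and, from the antisymmetric part, M21 - M12 = -4a*b12, M13 - M31 = 4a*b13, M32 - M23 = -4a*b23.
Here tr M = -33/289, so a^2 = (1 + tr M)/4 = 64/289 and a = ±8/17. Taking a = 8/17: M21 - M12 = 0, M13 - M31 = 0, M32 - M23 = 480/289, giving b12 = 0, b13 = 0, b23 = -15/17, i.e. R = 8/17 - 15/17*γ23.
Its γ23 coefficient is negative, so report the other preimage -R.
Answer: -8/17 + 15/17*γ23. Note: both R and -R realise this M (trace -33/289); the covering map identifies them, and the γ23-coefficient sign is the tie-breaker.


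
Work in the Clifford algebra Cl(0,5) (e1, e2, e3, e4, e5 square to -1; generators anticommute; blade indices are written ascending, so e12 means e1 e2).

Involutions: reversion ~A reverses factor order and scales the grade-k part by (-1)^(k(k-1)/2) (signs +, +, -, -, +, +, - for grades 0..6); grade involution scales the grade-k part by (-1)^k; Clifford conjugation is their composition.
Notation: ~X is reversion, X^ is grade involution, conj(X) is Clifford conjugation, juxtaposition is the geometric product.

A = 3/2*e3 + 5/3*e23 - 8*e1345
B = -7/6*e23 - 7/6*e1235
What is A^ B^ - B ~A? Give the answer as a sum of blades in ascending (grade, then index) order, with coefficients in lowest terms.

first term: 35/18 + 7/4*e2 + 35/18*e15 - 28/3*e24 - 7/4*e125 + 28/3*e1245
second term: -35/18 + 7/4*e2 - 35/18*e15 + 28/3*e24 - 7/4*e125 - 28/3*e1245
Answer: 35/9 + 35/9*e15 - 56/3*e24 + 56/3*e1245


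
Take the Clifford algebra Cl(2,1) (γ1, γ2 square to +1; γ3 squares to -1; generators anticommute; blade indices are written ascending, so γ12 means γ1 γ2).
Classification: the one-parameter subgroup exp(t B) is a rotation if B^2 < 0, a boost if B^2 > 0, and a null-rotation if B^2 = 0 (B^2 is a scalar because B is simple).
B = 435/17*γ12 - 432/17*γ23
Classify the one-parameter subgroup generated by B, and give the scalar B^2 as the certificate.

B^2 term by term: the squares give (435/17)^2*(γ12)^2 + (-432/17)^2*(γ23)^2 = 189225/289*(-1) + 186624/289*(+1) = -9 (each basis 2-blade squares to minus the product of its generators' squares); cross terms between blades sharing an index anticommute and cancel. So B^2 = -9.
Answer: rotation, certificate B^2 = -9. Key observation: B^2 = -9 is a conjugation invariant, so its sign decides the class regardless of the surface form of B.


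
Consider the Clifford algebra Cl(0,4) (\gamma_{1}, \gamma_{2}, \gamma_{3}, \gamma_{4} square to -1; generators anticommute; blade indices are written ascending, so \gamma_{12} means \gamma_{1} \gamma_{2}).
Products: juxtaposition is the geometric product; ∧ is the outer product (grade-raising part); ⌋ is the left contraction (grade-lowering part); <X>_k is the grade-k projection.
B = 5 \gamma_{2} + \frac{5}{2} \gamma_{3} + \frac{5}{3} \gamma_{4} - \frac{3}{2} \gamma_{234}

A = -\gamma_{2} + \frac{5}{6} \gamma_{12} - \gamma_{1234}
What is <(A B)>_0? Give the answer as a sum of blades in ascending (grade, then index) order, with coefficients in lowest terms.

step 1: 5 - \frac{8}{3} \gamma_{1} - \frac{5}{2} \gamma_{23} - \frac{5}{3} \gamma_{24} - \frac{3}{2} \gamma_{34} + \frac{15}{4} \gamma_{123} - \frac{10}{9} \gamma_{124} + \frac{25}{4} \gamma_{134}
step 2: 5
Answer: 5


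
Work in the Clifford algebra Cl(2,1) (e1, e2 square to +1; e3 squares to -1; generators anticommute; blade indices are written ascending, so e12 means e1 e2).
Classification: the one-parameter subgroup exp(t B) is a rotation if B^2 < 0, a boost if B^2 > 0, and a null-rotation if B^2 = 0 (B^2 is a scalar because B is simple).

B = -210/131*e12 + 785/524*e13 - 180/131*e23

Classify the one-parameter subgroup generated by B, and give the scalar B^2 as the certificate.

B^2 term by term: the squares give (-210/131)^2*(e12)^2 + (785/524)^2*(e13)^2 + (-180/131)^2*(e23)^2 = 44100/17161*(-1) + 616225/274576*(+1) + 32400/17161*(+1) = 25/16 (each basis 2-blade squares to minus the product of its generators' squares); cross terms between blades sharing an index anticommute and cancel. So B^2 = 25/16.
Answer: boost, certificate B^2 = 25/16. Note: conjugating B changes its blade decomposition but never the scalar B^2 = 25/16, whose sign settles the classification.


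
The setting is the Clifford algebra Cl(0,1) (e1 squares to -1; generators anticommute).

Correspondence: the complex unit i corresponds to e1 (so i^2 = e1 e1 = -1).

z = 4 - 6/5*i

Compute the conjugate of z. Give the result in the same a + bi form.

In blades: z = 4 - 6/5*e1.
Conjugation here is Clifford conjugation: the scalar is fixed and the grade-1 and grade-2 blades all flip sign, giving 4 + 6/5*e1; translating back:
Answer: 4 + 6/5*i


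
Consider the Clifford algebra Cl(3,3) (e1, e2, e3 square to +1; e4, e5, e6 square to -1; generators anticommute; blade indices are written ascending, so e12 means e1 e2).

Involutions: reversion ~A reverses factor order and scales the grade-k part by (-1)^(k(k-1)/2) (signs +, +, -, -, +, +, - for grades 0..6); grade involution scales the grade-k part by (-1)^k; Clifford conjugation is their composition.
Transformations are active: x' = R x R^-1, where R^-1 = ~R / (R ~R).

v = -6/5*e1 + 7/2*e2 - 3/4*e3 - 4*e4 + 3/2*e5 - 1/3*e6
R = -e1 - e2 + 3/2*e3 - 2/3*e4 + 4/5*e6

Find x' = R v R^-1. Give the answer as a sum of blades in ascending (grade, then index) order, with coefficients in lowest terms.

~R = -e1 - e2 + 3/2*e3 - 2/3*e4 + 4/5*e6, and R ~R = 2849/900, so R^-1 = ~R / (2849/900).
R v = -233/40 - 47/10*e12 + 51/20*e13 + 16/5*e14 - 3/2*e15 + 97/75*e16 - 9/2*e23 + 19/3*e24 - 3/2*e25 - 37/15*e26 - 13/2*e34 + 9/4*e35 + 1/10*e36 - e45 + 154/45*e46 - 6/5*e56
Answer: 69519/14245*e1 + 1027/5698*e2 - 54363/11396*e3 + 18386/2849*e4 - 3/2*e5 - 22315/8547*e6


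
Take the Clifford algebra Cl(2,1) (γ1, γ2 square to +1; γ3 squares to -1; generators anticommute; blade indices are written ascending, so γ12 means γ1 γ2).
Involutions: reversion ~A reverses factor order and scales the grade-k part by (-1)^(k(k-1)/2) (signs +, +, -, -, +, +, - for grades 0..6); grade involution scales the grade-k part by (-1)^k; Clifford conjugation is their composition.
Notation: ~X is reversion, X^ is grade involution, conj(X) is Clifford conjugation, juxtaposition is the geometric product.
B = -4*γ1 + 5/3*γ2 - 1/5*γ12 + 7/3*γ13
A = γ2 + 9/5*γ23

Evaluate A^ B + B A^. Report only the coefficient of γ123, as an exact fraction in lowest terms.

first term: -5/3 - 1/5*γ1 - 3*γ3 - 41/5*γ12 + 9/25*γ13 - 73/15*γ123
second term: -5/3 + 1/5*γ1 + 3*γ3 + 41/5*γ12 - 9/25*γ13 - 73/15*γ123
Answer: -146/15


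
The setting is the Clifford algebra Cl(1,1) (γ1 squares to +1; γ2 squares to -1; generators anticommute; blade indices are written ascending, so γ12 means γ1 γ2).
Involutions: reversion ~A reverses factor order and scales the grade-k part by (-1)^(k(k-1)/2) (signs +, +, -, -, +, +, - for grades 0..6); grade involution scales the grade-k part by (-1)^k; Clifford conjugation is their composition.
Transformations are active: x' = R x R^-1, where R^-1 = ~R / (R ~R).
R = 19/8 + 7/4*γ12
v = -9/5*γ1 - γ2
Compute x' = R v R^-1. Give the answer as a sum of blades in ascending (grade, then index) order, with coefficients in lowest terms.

~R = 19/8 - 7/4*γ12, and R ~R = 165/64, so R^-1 = ~R / (165/64).
R v = -101/40*γ1 + 31/40*γ2
Answer: -2353/825*γ1 + 2003/825*γ2


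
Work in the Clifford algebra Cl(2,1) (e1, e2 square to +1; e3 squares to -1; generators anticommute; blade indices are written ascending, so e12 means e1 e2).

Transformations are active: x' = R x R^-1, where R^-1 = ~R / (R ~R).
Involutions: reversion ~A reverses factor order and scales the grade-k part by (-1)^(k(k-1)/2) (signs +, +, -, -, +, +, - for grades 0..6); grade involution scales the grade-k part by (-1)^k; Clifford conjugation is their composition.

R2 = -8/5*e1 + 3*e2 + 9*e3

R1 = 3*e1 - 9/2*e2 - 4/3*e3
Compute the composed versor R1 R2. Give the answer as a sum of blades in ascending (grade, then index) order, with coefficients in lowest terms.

Distribute over the terms of R1 (each basis-blade product reordered to ascending indices, repeated generators contracted through their squares):
(3*e1) R2 = -24/5 + 9*e12 + 27*e13
(-9/2*e2) R2 = -27/2 - 36/5*e12 - 81/2*e23
(-4/3*e3) R2 = 12 - 32/15*e13 + 4*e23
Summing the partial products and collecting blades:
Answer: -63/10 + 9/5*e12 + 373/15*e13 - 73/2*e23


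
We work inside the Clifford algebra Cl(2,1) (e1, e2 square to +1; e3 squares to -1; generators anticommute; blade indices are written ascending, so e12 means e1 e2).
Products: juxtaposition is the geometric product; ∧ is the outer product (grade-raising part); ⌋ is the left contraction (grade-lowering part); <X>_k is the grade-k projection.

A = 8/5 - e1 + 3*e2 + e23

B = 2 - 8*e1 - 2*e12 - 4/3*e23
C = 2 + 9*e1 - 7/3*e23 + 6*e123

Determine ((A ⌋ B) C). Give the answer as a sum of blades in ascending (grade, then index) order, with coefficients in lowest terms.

step 1: 148/15 - 34/5*e1 + 2*e2 - 4*e3 - 16/5*e12 - 32/15*e23
step 2: -1642/45 + 312/5*e1 + 632/15*e2 + 98/15*e3 - 2/5*e12 + 472/15*e13 - 3064/45*e23 + 838/15*e123
Answer: -1642/45 + 312/5*e1 + 632/15*e2 + 98/15*e3 - 2/5*e12 + 472/15*e13 - 3064/45*e23 + 838/15*e123
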